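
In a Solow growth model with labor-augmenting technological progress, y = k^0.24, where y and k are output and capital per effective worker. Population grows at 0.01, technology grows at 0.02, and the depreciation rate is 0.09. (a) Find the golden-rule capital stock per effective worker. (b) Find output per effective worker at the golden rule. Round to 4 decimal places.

Break-even investment rate: n + g + δ = 0.01 + 0.02 + 0.09 = 0.12.
At the golden rule the marginal product of capital equals n+g+δ: 0.24·k^(0.24−1) = 0.12. Solving, k_gold = (0.24/0.12)^(1/0.76) ≈ 2.4894.
y_gold = 2.4894^0.24 ≈ 1.2447.

(a) k_gold ≈ 2.4894; (b) y_gold ≈ 1.2447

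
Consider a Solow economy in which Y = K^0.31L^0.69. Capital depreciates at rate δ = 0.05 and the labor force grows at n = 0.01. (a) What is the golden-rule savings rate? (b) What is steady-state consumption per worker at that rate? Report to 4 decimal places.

(a) s_gold = 0.3100; (b) c_gold ≈ 1.4430

The effective depreciation rate is n + δ = 0.01 + 0.05 = 0.06.
For Cobb-Douglas, s_gold equals capital's share: s_gold = 0.31.
Golden rule sets MPK = n+δ: 0.31·k^(0.31−1) = 0.06, so k_gold = (0.31/0.06)^(1/0.69) ≈ 10.8053.
y_gold = 10.8053^0.31 ≈ 2.0914; c_gold = (1−0.31)·y_gold ≈ 1.4430.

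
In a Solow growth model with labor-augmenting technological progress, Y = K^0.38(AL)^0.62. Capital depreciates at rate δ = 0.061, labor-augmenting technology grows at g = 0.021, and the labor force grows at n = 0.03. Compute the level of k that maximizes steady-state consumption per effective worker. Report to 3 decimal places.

k_gold ≈ 7.174

The effective depreciation rate is n + g + δ = 0.03 + 0.021 + 0.061 = 0.112.
Maximizing c = f(k) − (n+g+δ)·k gives f'(k) = n+g+δ, i.e. 0.38·k^(0.38−1) = 0.112, so k_gold = (0.38/0.112)^(1/0.62) ≈ 7.1738.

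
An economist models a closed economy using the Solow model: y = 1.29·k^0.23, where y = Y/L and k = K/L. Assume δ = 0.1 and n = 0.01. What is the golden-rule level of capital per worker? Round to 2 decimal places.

k_gold ≈ 3.63

The effective depreciation rate is n + δ = 0.01 + 0.1 = 0.11.
Maximizing c = f(k) − (n+δ)·k gives f'(k) = n+δ, i.e. 0.23·1.29·k^(0.23−1) = 0.11, so k_gold = (0.23·1.29/0.11)^(1/0.77) ≈ 3.6278.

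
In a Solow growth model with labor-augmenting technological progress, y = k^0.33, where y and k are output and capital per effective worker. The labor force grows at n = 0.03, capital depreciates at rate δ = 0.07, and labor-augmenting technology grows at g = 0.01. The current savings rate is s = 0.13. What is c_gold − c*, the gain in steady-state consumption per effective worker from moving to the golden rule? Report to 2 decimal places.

Δc ≈ 0.21

n + g + δ = 0.03 + 0.01 + 0.07 = 0.11.
Current steady state (s = 0.13): k* = (0.13/0.11)^(1/0.67) ≈ 1.2832, y* = 1.2832^0.33 ≈ 1.0858, c* = (1−0.13)·1.0858 ≈ 0.9446.
Golden rule sets MPK = n+g+δ: 0.33·k^(0.33−1) = 0.11, so k_gold = (0.33/0.11)^(1/0.67) ≈ 5.1537.
y_gold = 5.1537^0.33 ≈ 1.7179, c_gold = y_gold − 0.11·k_gold ≈ 1.1510.
Gain: Δc = 1.1510 − 0.9446 ≈ 0.2064.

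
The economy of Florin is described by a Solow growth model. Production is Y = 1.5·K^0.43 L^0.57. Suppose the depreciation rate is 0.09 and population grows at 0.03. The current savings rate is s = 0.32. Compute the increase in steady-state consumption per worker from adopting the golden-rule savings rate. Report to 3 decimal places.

The effective depreciation rate is n + δ = 0.03 + 0.09 = 0.12.
Current steady state (s = 0.32): k* = (0.32·1.5/0.12)^(1/0.57) ≈ 11.3827, y* = 1.5·11.3827^0.43 ≈ 4.2685, c* = (1−0.32)·4.2685 ≈ 2.9026.
Maximizing c = f(k) − (n+δ)·k gives f'(k) = n+δ, i.e. 0.43·1.5·k^(0.43−1) = 0.12, so k_gold = (0.43·1.5/0.12)^(1/0.57) ≈ 19.1146.
y_gold = 1.5·19.1146^0.43 ≈ 5.3343, c_gold = y_gold − 0.12·k_gold ≈ 3.0406.
Gain: Δc = 3.0406 − 2.9026 ≈ 0.1380.

Δc ≈ 0.138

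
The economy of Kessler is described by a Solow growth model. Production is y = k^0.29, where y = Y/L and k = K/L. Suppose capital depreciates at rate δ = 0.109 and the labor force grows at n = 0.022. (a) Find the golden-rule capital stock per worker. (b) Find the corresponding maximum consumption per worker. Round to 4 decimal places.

n + δ = 0.022 + 0.109 = 0.131.
Golden rule sets MPK = n+δ: 0.29·k^(0.29−1) = 0.131, so k_gold = (0.29/0.131)^(1/0.71) ≈ 3.0626.
y_gold = 3.0626^0.29 ≈ 1.3835; c_gold = y_gold − 0.131·k_gold ≈ 0.9823.

(a) k_gold ≈ 3.0626; (b) c_gold ≈ 0.9823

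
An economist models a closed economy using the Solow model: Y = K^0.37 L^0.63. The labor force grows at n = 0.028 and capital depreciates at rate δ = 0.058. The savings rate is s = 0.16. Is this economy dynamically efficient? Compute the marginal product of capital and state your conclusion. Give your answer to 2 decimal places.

n + δ = 0.028 + 0.058 = 0.086.
Steady-state k*: s·k^0.37 = 0.086·k gives k* = (0.16/0.086)^(1/0.63) ≈ 2.6790.
MPK = 0.37·2.6790^(-0.63) ≈ 0.1989.
MPK > n+δ = 0.086, so the economy is dynamically efficient (under-saving).

dynamically efficient; MPK ≈ 0.20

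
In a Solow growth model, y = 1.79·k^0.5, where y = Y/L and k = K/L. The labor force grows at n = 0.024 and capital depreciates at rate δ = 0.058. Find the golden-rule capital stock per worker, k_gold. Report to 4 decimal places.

k_gold ≈ 119.1292

Break-even investment rate: n + δ = 0.024 + 0.058 = 0.082.
At the golden rule the marginal product of capital equals n+δ: 0.5·1.79·k^(0.5−1) = 0.082. Solving, k_gold = (0.5·1.79/0.082)^(1/0.5) ≈ 119.1292.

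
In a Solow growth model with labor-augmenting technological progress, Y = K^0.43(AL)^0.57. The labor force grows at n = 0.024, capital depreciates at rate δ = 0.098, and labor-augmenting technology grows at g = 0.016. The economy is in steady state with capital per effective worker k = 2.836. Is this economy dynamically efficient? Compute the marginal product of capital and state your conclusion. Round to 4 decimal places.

dynamically efficient; MPK ≈ 0.2374

n + g + δ = 0.024 + 0.016 + 0.098 = 0.138.
MPK = 0.43·k^(0.43−1) = 0.43·2.836^(-0.57) ≈ 0.2374.
MPK > 0.138, so the economy is dynamically efficient (under-saving).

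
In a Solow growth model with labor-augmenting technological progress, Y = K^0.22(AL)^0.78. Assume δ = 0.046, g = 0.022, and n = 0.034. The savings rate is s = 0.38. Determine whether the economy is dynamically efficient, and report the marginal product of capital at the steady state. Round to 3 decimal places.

dynamically inefficient; MPK ≈ 0.059

n + g + δ = 0.034 + 0.022 + 0.046 = 0.102.
Steady-state k*: s·k^0.22 = 0.102·k gives k* = (0.38/0.102)^(1/0.78) ≈ 5.3987.
MPK = 0.22·5.3987^(-0.78) ≈ 0.0591.
MPK < n+g+δ = 0.102, so the economy is dynamically inefficient (over-saving).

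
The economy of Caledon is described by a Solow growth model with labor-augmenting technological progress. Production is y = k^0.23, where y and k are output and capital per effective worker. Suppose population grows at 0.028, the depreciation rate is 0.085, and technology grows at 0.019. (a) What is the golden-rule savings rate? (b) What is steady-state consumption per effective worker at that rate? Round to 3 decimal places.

The effective depreciation rate is n + g + δ = 0.028 + 0.019 + 0.085 = 0.132.
For Cobb-Douglas, s_gold equals capital's share: s_gold = 0.23.
Setting f'(k) = n+g+δ gives 0.23·k^(0.23−1) = 0.132, hence k_gold = (0.23/0.132)^(1/0.77) ≈ 2.0568.
y_gold = 2.0568^0.23 ≈ 1.1804; c_gold = (1−0.23)·y_gold ≈ 0.9089.

(a) s_gold = 0.230; (b) c_gold ≈ 0.909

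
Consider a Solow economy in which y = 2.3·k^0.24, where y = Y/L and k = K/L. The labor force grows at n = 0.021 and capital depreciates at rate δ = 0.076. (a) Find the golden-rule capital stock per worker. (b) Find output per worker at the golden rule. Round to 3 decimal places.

Break-even investment rate: n + δ = 0.021 + 0.076 = 0.097.
Maximizing c = f(k) − (n+δ)·k gives f'(k) = n+δ, i.e. 0.24·2.3·k^(0.24−1) = 0.097, so k_gold = (0.24·2.3/0.097)^(1/0.76) ≈ 9.8547.
y_gold = 2.3·9.8547^0.24 ≈ 3.9829.

(a) k_gold ≈ 9.855; (b) y_gold ≈ 3.983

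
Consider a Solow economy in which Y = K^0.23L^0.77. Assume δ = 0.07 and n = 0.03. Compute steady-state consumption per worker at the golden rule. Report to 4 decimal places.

c_gold ≈ 0.9875

Break-even investment rate: n + δ = 0.03 + 0.07 = 0.1.
At the golden rule the marginal product of capital equals n+δ: 0.23·k^(0.23−1) = 0.1. Solving, k_gold = (0.23/0.1)^(1/0.77) ≈ 2.9497.
y_gold = 2.9497^0.23 ≈ 1.2825.
c_gold = y_gold − (n+δ)·k_gold = 1.2825 − 0.1·2.9497 ≈ 0.9875.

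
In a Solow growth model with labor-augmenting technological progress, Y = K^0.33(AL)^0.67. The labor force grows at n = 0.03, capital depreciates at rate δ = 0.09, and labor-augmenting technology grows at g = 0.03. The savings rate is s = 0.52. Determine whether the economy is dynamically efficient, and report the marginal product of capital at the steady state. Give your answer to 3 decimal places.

dynamically inefficient; MPK ≈ 0.095

Break-even investment rate: n + g + δ = 0.03 + 0.03 + 0.09 = 0.15.
Steady-state k*: s·k^0.33 = 0.15·k gives k* = (0.52/0.15)^(1/0.67) ≈ 6.3950.
MPK = 0.33·6.3950^(-0.67) ≈ 0.0952.
MPK < n+g+δ = 0.15, so the economy is dynamically inefficient (over-saving).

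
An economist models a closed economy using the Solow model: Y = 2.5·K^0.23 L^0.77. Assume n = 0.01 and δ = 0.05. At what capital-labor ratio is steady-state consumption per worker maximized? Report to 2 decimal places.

k_gold ≈ 18.82

Capital per worker breaks even when investment replaces (n + δ)·k; here n + δ = 0.06.
Golden rule sets MPK = n+δ: 0.23·2.5·k^(0.23−1) = 0.06, so k_gold = (0.23·2.5/0.06)^(1/0.77) ≈ 18.8233.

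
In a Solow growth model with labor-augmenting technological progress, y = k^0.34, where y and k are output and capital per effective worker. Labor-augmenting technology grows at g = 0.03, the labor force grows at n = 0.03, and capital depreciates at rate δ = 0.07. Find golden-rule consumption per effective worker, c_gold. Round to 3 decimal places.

The effective depreciation rate is n + g + δ = 0.03 + 0.03 + 0.07 = 0.13.
Golden rule sets MPK = n+g+δ: 0.34·k^(0.34−1) = 0.13, so k_gold = (0.34/0.13)^(1/0.66) ≈ 4.2917.
y_gold = 4.2917^0.34 ≈ 1.6409.
c_gold = y_gold − (n+g+δ)·k_gold = 1.6409 − 0.13·4.2917 ≈ 1.0830.

c_gold ≈ 1.083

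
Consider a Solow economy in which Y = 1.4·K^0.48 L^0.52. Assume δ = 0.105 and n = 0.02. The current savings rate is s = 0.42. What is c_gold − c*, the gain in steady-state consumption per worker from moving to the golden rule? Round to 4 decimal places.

Δc ≈ 0.0480

Break-even investment rate: n + δ = 0.02 + 0.105 = 0.125.
Current steady state (s = 0.42): k* = (0.42·1.4/0.125)^(1/0.52) ≈ 19.6429, y* = 1.4·19.6429^0.48 ≈ 5.8461, c* = (1−0.42)·5.8461 ≈ 3.3907.
At the golden rule the marginal product of capital equals n+δ: 0.48·1.4·k^(0.48−1) = 0.125. Solving, k_gold = (0.48·1.4/0.125)^(1/0.52) ≈ 25.3939.
y_gold = 1.4·25.3939^0.48 ≈ 6.6130, c_gold = y_gold − 0.125·k_gold ≈ 3.4388.
Gain: Δc = 3.4388 − 3.3907 ≈ 0.0480.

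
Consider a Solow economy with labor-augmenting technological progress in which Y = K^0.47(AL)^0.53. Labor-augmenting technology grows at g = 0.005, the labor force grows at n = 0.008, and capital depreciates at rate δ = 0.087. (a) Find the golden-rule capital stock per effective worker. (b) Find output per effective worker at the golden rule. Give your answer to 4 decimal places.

(a) k_gold ≈ 18.5400; (b) y_gold ≈ 3.9447

n + g + δ = 0.008 + 0.005 + 0.087 = 0.1.
Golden rule sets MPK = n+g+δ: 0.47·k^(0.47−1) = 0.1, so k_gold = (0.47/0.1)^(1/0.53) ≈ 18.5400.
y_gold = 18.5400^0.47 ≈ 3.9447.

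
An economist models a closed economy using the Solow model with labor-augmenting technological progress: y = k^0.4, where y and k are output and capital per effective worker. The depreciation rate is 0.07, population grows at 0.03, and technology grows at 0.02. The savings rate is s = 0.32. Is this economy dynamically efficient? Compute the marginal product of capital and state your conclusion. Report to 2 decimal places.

dynamically efficient; MPK ≈ 0.15

n + g + δ = 0.03 + 0.02 + 0.07 = 0.12.
Steady-state k*: s·k^0.4 = 0.12·k gives k* = (0.32/0.12)^(1/0.6) ≈ 5.1280.
MPK = 0.4·5.1280^(-0.6) ≈ 0.1500.
MPK > n+g+δ = 0.12, so the economy is dynamically efficient (under-saving).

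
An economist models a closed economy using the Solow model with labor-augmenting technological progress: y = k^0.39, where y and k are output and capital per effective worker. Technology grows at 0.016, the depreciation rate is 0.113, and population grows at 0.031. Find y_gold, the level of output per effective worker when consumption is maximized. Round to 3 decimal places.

Capital per effective worker breaks even when investment replaces (n + g + δ)·k; here n + g + δ = 0.16.
Golden rule sets MPK = n+g+δ: 0.39·k^(0.39−1) = 0.16, so k_gold = (0.39/0.16)^(1/0.61) ≈ 4.3086.
Output: y_gold = k_gold^0.39 = 4.3086^0.39 ≈ 1.7676.

y_gold ≈ 1.768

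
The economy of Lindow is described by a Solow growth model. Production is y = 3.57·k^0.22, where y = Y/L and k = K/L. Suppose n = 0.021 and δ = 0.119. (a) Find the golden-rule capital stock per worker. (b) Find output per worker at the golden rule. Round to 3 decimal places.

(a) k_gold ≈ 9.124; (b) y_gold ≈ 5.806

Capital per worker breaks even when investment replaces (n + δ)·k; here n + δ = 0.14.
Golden rule sets MPK = n+δ: 0.22·3.57·k^(0.22−1) = 0.14, so k_gold = (0.22·3.57/0.14)^(1/0.78) ≈ 9.1245.
y_gold = 3.57·9.1245^0.22 ≈ 5.8065.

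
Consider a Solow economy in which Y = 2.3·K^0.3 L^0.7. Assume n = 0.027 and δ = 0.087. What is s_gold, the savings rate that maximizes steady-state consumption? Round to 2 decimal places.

Capital per worker breaks even when investment replaces (n + δ)·k; here n + δ = 0.114.
At the golden rule MPK = n+δ, and in any Cobb-Douglas steady state s = (n+δ)·k/y = MPK·k/y = capital's share 0.3.

s_gold = 0.30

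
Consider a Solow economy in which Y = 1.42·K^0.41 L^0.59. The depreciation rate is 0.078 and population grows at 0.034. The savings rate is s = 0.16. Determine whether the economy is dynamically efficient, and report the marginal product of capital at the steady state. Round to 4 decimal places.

dynamically efficient; MPK ≈ 0.2870

The effective depreciation rate is n + δ = 0.034 + 0.078 = 0.112.
Steady-state k*: s·A·k^0.41 = 0.112·k gives k* = (0.16·1.42/0.112)^(1/0.59) ≈ 3.3164.
MPK = 0.41·1.42·3.3164^(-0.59) ≈ 0.2870.
MPK > n+δ = 0.112, so the economy is dynamically efficient (under-saving).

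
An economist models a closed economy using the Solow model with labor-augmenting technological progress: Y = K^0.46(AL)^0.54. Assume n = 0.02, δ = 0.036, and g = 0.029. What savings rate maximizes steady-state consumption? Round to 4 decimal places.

Capital per effective worker breaks even when investment replaces (n + g + δ)·k; here n + g + δ = 0.085.
At the golden rule MPK = n+g+δ, and in any Cobb-Douglas steady state s = (n+g+δ)·k/y = MPK·k/y = capital's share 0.46.

s_gold = 0.4600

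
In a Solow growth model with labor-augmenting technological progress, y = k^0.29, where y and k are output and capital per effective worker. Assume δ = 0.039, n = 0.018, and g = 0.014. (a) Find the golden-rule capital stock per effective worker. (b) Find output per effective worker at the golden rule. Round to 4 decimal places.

The effective depreciation rate is n + g + δ = 0.018 + 0.014 + 0.039 = 0.071.
Golden rule sets MPK = n+g+δ: 0.29·k^(0.29−1) = 0.071, so k_gold = (0.29/0.071)^(1/0.71) ≈ 7.2570.
y_gold = 7.2570^0.29 ≈ 1.7767.

(a) k_gold ≈ 7.2570; (b) y_gold ≈ 1.7767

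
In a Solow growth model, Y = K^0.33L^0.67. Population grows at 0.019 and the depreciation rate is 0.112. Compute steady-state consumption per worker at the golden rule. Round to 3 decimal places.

c_gold ≈ 1.056

The effective depreciation rate is n + δ = 0.019 + 0.112 = 0.131.
Setting f'(k) = n+δ gives 0.33·k^(0.33−1) = 0.131, hence k_gold = (0.33/0.131)^(1/0.67) ≈ 3.9707.
y_gold = 3.9707^0.33 ≈ 1.5763.
c_gold = y_gold − (n+δ)·k_gold = 1.5763 − 0.131·3.9707 ≈ 1.0561.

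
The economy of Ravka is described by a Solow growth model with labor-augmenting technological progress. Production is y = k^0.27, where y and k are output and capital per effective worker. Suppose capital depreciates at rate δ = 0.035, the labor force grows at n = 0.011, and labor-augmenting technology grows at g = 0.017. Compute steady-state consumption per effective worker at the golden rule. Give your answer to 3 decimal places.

n + g + δ = 0.011 + 0.017 + 0.035 = 0.063.
Maximizing c = f(k) − (n+g+δ)·k gives f'(k) = n+g+δ, i.e. 0.27·k^(0.27−1) = 0.063, so k_gold = (0.27/0.063)^(1/0.73) ≈ 7.3415.
y_gold = 7.3415^0.27 ≈ 1.7130.
c_gold = y_gold − (n+g+δ)·k_gold = 1.7130 − 0.063·7.3415 ≈ 1.2505.

c_gold ≈ 1.251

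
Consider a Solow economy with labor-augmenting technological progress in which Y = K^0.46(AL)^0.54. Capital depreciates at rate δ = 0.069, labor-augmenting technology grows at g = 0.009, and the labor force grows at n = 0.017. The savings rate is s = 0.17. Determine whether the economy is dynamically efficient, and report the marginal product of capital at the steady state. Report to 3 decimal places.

Capital per effective worker breaks even when investment replaces (n + g + δ)·k; here n + g + δ = 0.095.
Steady-state k*: s·k^0.46 = 0.095·k gives k* = (0.17/0.095)^(1/0.54) ≈ 2.9377.
MPK = 0.46·2.9377^(-0.54) ≈ 0.2571.
MPK > n+g+δ = 0.095, so the economy is dynamically efficient (under-saving).

dynamically efficient; MPK ≈ 0.257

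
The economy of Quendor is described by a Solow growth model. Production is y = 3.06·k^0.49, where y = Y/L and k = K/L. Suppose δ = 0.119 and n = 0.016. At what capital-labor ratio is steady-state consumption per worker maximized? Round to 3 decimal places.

k_gold ≈ 112.244

n + δ = 0.016 + 0.119 = 0.135.
Golden rule sets MPK = n+δ: 0.49·3.06·k^(0.49−1) = 0.135, so k_gold = (0.49·3.06/0.135)^(1/0.51) ≈ 112.2443.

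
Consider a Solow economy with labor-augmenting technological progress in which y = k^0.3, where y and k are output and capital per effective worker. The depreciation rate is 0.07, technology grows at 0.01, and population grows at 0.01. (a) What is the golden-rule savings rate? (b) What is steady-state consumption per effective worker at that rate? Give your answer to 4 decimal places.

(a) s_gold = 0.3000; (b) c_gold ≈ 1.1727

Capital per effective worker breaks even when investment replaces (n + g + δ)·k; here n + g + δ = 0.09.
For Cobb-Douglas, s_gold equals capital's share: s_gold = 0.3.
At the golden rule the marginal product of capital equals n+g+δ: 0.3·k^(0.3−1) = 0.09. Solving, k_gold = (0.3/0.09)^(1/0.7) ≈ 5.5843.
y_gold = 5.5843^0.3 ≈ 1.6753; c_gold = (1−0.3)·y_gold ≈ 1.1727.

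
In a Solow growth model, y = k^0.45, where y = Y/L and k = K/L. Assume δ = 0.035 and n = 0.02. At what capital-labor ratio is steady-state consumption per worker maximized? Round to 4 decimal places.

Capital per worker breaks even when investment replaces (n + δ)·k; here n + δ = 0.055.
Maximizing c = f(k) − (n+δ)·k gives f'(k) = n+δ, i.e. 0.45·k^(0.45−1) = 0.055, so k_gold = (0.45/0.055)^(1/0.55) ≈ 45.6801.

k_gold ≈ 45.6801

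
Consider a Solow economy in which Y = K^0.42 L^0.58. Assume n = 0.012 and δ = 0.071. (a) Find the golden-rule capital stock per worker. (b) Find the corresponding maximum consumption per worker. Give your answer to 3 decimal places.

(a) k_gold ≈ 16.371; (b) c_gold ≈ 1.876

Break-even investment rate: n + δ = 0.012 + 0.071 = 0.083.
Golden rule sets MPK = n+δ: 0.42·k^(0.42−1) = 0.083, so k_gold = (0.42/0.083)^(1/0.58) ≈ 16.3715.
y_gold = 16.3715^0.42 ≈ 3.2353; c_gold = y_gold − 0.083·k_gold ≈ 1.8765.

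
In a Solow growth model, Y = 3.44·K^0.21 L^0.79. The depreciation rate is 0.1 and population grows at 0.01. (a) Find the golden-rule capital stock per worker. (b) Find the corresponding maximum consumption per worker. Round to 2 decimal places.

(a) k_gold ≈ 10.83; (b) c_gold ≈ 4.48

n + δ = 0.01 + 0.1 = 0.11.
Golden rule sets MPK = n+δ: 0.21·3.44·k^(0.21−1) = 0.11, so k_gold = (0.21·3.44/0.11)^(1/0.79) ≈ 10.8309.
y_gold = 3.44·10.8309^0.21 ≈ 5.6733; c_gold = y_gold − 0.11·k_gold ≈ 4.4819.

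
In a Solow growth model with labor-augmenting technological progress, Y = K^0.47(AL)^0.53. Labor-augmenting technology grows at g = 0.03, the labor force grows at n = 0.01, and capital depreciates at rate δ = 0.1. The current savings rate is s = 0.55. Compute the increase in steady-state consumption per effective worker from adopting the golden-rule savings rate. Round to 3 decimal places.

Δc ≈ 0.037

Capital per effective worker breaks even when investment replaces (n + g + δ)·k; here n + g + δ = 0.14.
Current steady state (s = 0.55): k* = (0.55/0.14)^(1/0.53) ≈ 13.2190, y* = 13.2190^0.47 ≈ 3.3648, c* = (1−0.55)·3.3648 ≈ 1.5142.
At the golden rule the marginal product of capital equals n+g+δ: 0.47·k^(0.47−1) = 0.14. Solving, k_gold = (0.47/0.14)^(1/0.53) ≈ 9.8264.
y_gold = 9.8264^0.47 ≈ 2.9270, c_gold = y_gold − 0.14·k_gold ≈ 1.5513.
Gain: Δc = 1.5513 − 1.5142 ≈ 0.0371.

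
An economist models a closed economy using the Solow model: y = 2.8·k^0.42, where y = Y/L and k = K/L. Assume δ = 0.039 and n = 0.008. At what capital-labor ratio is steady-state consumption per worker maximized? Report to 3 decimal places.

k_gold ≈ 257.560

n + δ = 0.008 + 0.039 = 0.047.
Maximizing c = f(k) − (n+δ)·k gives f'(k) = n+δ, i.e. 0.42·2.8·k^(0.42−1) = 0.047, so k_gold = (0.42·2.8/0.047)^(1/0.58) ≈ 257.5600.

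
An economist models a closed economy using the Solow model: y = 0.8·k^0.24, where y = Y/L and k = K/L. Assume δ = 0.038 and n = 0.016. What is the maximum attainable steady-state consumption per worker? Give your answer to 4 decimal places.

c_gold ≈ 0.9076

Capital per worker breaks even when investment replaces (n + δ)·k; here n + δ = 0.054.
Golden rule sets MPK = n+δ: 0.24·0.8·k^(0.24−1) = 0.054, so k_gold = (0.24·0.8/0.054)^(1/0.76) ≈ 5.3074.
y_gold = 0.8·5.3074^0.24 ≈ 1.1942.
c_gold = y_gold − (n+δ)·k_gold = 1.1942 − 0.054·5.3074 ≈ 0.9076.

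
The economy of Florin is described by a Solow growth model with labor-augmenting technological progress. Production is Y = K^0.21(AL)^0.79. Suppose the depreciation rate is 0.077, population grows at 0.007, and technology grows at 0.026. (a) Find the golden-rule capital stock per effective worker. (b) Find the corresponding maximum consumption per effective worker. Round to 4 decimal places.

(a) k_gold ≈ 2.2671; (b) c_gold ≈ 0.9382

The effective depreciation rate is n + g + δ = 0.007 + 0.026 + 0.077 = 0.11.
Golden rule sets MPK = n+g+δ: 0.21·k^(0.21−1) = 0.11, so k_gold = (0.21/0.11)^(1/0.79) ≈ 2.2671.
y_gold = 2.2671^0.21 ≈ 1.1875; c_gold = y_gold − 0.11·k_gold ≈ 0.9382.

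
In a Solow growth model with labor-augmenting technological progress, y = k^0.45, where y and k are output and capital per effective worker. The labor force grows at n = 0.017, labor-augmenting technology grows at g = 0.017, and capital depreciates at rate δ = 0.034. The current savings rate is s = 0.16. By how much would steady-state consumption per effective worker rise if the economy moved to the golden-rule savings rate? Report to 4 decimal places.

n + g + δ = 0.017 + 0.017 + 0.034 = 0.068.
Current steady state (s = 0.16): k* = (0.16/0.068)^(1/0.55) ≈ 4.7387, y* = 4.7387^0.45 ≈ 2.0139, c* = (1−0.16)·2.0139 ≈ 1.6917.
Maximizing c = f(k) − (n+g+δ)·k gives f'(k) = n+g+δ, i.e. 0.45·k^(0.45−1) = 0.068, so k_gold = (0.45/0.068)^(1/0.55) ≈ 31.0591.
y_gold = 31.0591^0.45 ≈ 4.6934, c_gold = y_gold − 0.068·k_gold ≈ 2.5814.
Gain: Δc = 2.5814 − 1.6917 ≈ 0.8896.

Δc ≈ 0.8896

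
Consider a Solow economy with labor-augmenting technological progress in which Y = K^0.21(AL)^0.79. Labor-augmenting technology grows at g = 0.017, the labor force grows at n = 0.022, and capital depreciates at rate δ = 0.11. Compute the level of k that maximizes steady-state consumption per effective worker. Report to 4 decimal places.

k_gold ≈ 1.5440

n + g + δ = 0.022 + 0.017 + 0.11 = 0.149.
Maximizing c = f(k) − (n+g+δ)·k gives f'(k) = n+g+δ, i.e. 0.21·k^(0.21−1) = 0.149, so k_gold = (0.21/0.149)^(1/0.79) ≈ 1.5440.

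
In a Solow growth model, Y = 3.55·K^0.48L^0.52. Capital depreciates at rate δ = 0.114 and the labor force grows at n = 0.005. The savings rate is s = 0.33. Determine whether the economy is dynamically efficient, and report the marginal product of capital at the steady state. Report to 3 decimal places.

Capital per worker breaks even when investment replaces (n + δ)·k; here n + δ = 0.119.
Steady-state k*: s·A·k^0.48 = 0.119·k gives k* = (0.33·3.55/0.119)^(1/0.52) ≈ 81.2814.
MPK = 0.48·3.55·81.2814^(-0.52) ≈ 0.1731.
MPK > n+δ = 0.119, so the economy is dynamically efficient (under-saving).

dynamically efficient; MPK ≈ 0.173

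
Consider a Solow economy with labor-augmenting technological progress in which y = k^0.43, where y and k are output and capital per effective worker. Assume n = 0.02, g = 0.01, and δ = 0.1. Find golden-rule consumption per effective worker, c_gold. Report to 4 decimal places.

c_gold ≈ 1.4054

The effective depreciation rate is n + g + δ = 0.02 + 0.01 + 0.1 = 0.13.
At the golden rule the marginal product of capital equals n+g+δ: 0.43·k^(0.43−1) = 0.13. Solving, k_gold = (0.43/0.13)^(1/0.57) ≈ 8.1554.
y_gold = 8.1554^0.43 ≈ 2.4656.
c_gold = y_gold − (n+g+δ)·k_gold = 2.4656 − 0.13·8.1554 ≈ 1.4054.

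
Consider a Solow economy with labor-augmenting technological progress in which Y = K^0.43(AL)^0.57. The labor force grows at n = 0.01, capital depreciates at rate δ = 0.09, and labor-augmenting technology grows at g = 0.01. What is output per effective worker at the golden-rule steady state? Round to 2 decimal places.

Break-even investment rate: n + g + δ = 0.01 + 0.01 + 0.09 = 0.11.
Setting f'(k) = n+g+δ gives 0.43·k^(0.43−1) = 0.11, hence k_gold = (0.43/0.11)^(1/0.57) ≈ 10.9328.
Output: y_gold = k_gold^0.43 = 10.9328^0.43 ≈ 2.7968.

y_gold ≈ 2.80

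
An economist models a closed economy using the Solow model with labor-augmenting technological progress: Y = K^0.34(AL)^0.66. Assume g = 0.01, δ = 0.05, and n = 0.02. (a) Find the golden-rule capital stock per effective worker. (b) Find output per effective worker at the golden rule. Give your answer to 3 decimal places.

The effective depreciation rate is n + g + δ = 0.02 + 0.01 + 0.05 = 0.08.
Maximizing c = f(k) − (n+g+δ)·k gives f'(k) = n+g+δ, i.e. 0.34·k^(0.34−1) = 0.08, so k_gold = (0.34/0.08)^(1/0.66) ≈ 8.9558.
y_gold = 8.9558^0.34 ≈ 2.1072.

(a) k_gold ≈ 8.956; (b) y_gold ≈ 2.107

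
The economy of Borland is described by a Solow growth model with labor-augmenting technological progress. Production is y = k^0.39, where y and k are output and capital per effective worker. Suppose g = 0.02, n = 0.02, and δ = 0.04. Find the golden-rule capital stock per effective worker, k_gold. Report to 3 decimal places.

The effective depreciation rate is n + g + δ = 0.02 + 0.02 + 0.04 = 0.08.
Setting f'(k) = n+g+δ gives 0.39·k^(0.39−1) = 0.08, hence k_gold = (0.39/0.08)^(1/0.61) ≈ 13.4223.

k_gold ≈ 13.422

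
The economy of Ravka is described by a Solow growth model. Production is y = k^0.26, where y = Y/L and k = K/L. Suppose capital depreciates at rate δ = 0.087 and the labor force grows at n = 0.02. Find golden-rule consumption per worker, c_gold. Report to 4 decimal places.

Break-even investment rate: n + δ = 0.02 + 0.087 = 0.107.
At the golden rule the marginal product of capital equals n+δ: 0.26·k^(0.26−1) = 0.107. Solving, k_gold = (0.26/0.107)^(1/0.74) ≈ 3.3195.
y_gold = 3.3195^0.26 ≈ 1.3661.
c_gold = y_gold − (n+δ)·k_gold = 1.3661 − 0.107·3.3195 ≈ 1.0109.

c_gold ≈ 1.0109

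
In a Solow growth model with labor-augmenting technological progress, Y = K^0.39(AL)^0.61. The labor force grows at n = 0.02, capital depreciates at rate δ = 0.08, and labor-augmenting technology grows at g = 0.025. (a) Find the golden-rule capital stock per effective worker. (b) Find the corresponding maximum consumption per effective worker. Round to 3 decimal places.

(a) k_gold ≈ 6.458; (b) c_gold ≈ 1.263

Break-even investment rate: n + g + δ = 0.02 + 0.025 + 0.08 = 0.125.
Setting f'(k) = n+g+δ gives 0.39·k^(0.39−1) = 0.125, hence k_gold = (0.39/0.125)^(1/0.61) ≈ 6.4579.
y_gold = 6.4579^0.39 ≈ 2.0698; c_gold = y_gold − 0.125·k_gold ≈ 1.2626.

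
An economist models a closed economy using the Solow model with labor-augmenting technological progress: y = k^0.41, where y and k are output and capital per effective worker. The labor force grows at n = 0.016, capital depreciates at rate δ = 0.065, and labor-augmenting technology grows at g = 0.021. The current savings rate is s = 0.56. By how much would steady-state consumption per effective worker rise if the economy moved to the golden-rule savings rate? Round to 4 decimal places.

The effective depreciation rate is n + g + δ = 0.016 + 0.021 + 0.065 = 0.102.
Current steady state (s = 0.56): k* = (0.56/0.102)^(1/0.59) ≈ 17.9283, y* = 17.9283^0.41 ≈ 3.2655, c* = (1−0.56)·3.2655 ≈ 1.4368.
Setting f'(k) = n+g+δ gives 0.41·k^(0.41−1) = 0.102, hence k_gold = (0.41/0.102)^(1/0.59) ≈ 10.5692.
y_gold = 10.5692^0.41 ≈ 2.6294, c_gold = y_gold − 0.102·k_gold ≈ 1.5513.
Gain: Δc = 1.5513 − 1.4368 ≈ 0.1145.

Δc ≈ 0.1145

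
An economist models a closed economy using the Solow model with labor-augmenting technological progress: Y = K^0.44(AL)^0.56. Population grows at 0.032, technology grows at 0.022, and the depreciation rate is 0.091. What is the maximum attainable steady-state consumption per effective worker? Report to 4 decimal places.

c_gold ≈ 1.3396

Break-even investment rate: n + g + δ = 0.032 + 0.022 + 0.091 = 0.145.
At the golden rule the marginal product of capital equals n+g+δ: 0.44·k^(0.44−1) = 0.145. Solving, k_gold = (0.44/0.145)^(1/0.56) ≈ 7.2588.
y_gold = 7.2588^0.44 ≈ 2.3921.
c_gold = y_gold − (n+g+δ)·k_gold = 2.3921 − 0.145·7.2588 ≈ 1.3396.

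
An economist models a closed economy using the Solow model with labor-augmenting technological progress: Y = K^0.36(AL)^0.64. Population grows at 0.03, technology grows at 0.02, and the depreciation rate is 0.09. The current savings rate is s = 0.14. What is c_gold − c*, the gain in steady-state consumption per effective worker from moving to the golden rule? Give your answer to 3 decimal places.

Break-even investment rate: n + g + δ = 0.03 + 0.02 + 0.09 = 0.14.
Current steady state (s = 0.14): k* = (0.14/0.14)^(1/0.64) ≈ 1.0000, y* = 1.0000^0.36 ≈ 1.0000, c* = (1−0.14)·1.0000 ≈ 0.8600.
Setting f'(k) = n+g+δ gives 0.36·k^(0.36−1) = 0.14, hence k_gold = (0.36/0.14)^(1/0.64) ≈ 4.3742.
y_gold = 4.3742^0.36 ≈ 1.7011, c_gold = y_gold − 0.14·k_gold ≈ 1.0887.
Gain: Δc = 1.0887 − 0.8600 ≈ 0.2287.

Δc ≈ 0.229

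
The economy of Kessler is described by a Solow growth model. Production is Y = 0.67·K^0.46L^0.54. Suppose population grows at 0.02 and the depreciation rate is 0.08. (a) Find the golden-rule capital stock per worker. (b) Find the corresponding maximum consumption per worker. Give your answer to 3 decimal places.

(a) k_gold ≈ 8.040; (b) c_gold ≈ 0.944

The effective depreciation rate is n + δ = 0.02 + 0.08 = 0.1.
Golden rule sets MPK = n+δ: 0.46·0.67·k^(0.46−1) = 0.1, so k_gold = (0.46·0.67/0.1)^(1/0.54) ≈ 8.0398.
y_gold = 0.67·8.0398^0.46 ≈ 1.7478; c_gold = y_gold − 0.1·k_gold ≈ 0.9438.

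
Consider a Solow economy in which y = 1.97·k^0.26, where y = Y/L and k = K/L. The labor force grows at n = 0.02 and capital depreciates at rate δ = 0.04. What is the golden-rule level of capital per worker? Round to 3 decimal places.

k_gold ≈ 18.134

Break-even investment rate: n + δ = 0.02 + 0.04 = 0.06.
Golden rule sets MPK = n+δ: 0.26·1.97·k^(0.26−1) = 0.06, so k_gold = (0.26·1.97/0.06)^(1/0.74) ≈ 18.1342.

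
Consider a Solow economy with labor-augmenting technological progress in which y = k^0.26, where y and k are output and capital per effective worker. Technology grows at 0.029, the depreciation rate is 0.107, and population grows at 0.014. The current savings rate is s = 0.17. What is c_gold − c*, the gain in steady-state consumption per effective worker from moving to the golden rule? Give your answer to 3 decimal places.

Δc ≈ 0.030

Break-even investment rate: n + g + δ = 0.014 + 0.029 + 0.107 = 0.15.
Current steady state (s = 0.17): k* = (0.17/0.15)^(1/0.74) ≈ 1.1843, y* = 1.1843^0.26 ≈ 1.0450, c* = (1−0.17)·1.0450 ≈ 0.8673.
Maximizing c = f(k) − (n+g+δ)·k gives f'(k) = n+g+δ, i.e. 0.26·k^(0.26−1) = 0.15, so k_gold = (0.26/0.15)^(1/0.74) ≈ 2.1029.
y_gold = 2.1029^0.26 ≈ 1.2132, c_gold = y_gold − 0.15·k_gold ≈ 0.8978.
Gain: Δc = 0.8978 − 0.8673 ≈ 0.0305.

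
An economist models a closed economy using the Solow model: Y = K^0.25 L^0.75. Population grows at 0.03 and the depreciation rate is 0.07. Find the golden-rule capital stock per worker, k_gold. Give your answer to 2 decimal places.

k_gold ≈ 3.39

Break-even investment rate: n + δ = 0.03 + 0.07 = 0.1.
Setting f'(k) = n+δ gives 0.25·k^(0.25−1) = 0.1, hence k_gold = (0.25/0.1)^(1/0.75) ≈ 3.3930.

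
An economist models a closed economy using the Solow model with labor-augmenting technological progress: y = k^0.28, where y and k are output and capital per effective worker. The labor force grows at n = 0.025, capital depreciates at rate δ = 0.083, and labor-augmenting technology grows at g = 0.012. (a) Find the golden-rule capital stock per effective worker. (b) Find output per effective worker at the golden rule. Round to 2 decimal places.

n + g + δ = 0.025 + 0.012 + 0.083 = 0.12.
Golden rule sets MPK = n+g+δ: 0.28·k^(0.28−1) = 0.12, so k_gold = (0.28/0.12)^(1/0.72) ≈ 3.2440.
y_gold = 3.2440^0.28 ≈ 1.3903.

(a) k_gold ≈ 3.24; (b) y_gold ≈ 1.39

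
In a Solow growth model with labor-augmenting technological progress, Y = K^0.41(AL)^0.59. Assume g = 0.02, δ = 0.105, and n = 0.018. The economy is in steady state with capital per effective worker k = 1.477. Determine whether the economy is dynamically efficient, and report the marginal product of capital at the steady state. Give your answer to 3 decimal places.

dynamically efficient; MPK ≈ 0.326

The effective depreciation rate is n + g + δ = 0.018 + 0.02 + 0.105 = 0.143.
MPK = 0.41·k^(0.41−1) = 0.41·1.477^(-0.59) ≈ 0.3257.
MPK > 0.143, so the economy is dynamically efficient (under-saving).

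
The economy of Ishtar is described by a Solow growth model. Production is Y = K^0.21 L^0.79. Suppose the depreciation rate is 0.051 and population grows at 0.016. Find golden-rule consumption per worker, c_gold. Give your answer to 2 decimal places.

Capital per worker breaks even when investment replaces (n + δ)·k; here n + δ = 0.067.
Golden rule sets MPK = n+δ: 0.21·k^(0.21−1) = 0.067, so k_gold = (0.21/0.067)^(1/0.79) ≈ 4.2465.
y_gold = 4.2465^0.21 ≈ 1.3548.
c_gold = y_gold − (n+δ)·k_gold = 1.3548 − 0.067·4.2465 ≈ 1.0703.

c_gold ≈ 1.07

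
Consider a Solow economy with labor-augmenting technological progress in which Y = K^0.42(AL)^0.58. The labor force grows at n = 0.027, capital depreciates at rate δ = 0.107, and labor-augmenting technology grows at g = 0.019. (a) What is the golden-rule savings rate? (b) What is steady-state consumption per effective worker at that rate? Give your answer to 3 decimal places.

(a) s_gold = 0.420; (b) c_gold ≈ 1.205

Break-even investment rate: n + g + δ = 0.027 + 0.019 + 0.107 = 0.153.
For Cobb-Douglas, s_gold equals capital's share: s_gold = 0.42.
Maximizing c = f(k) − (n+g+δ)·k gives f'(k) = n+g+δ, i.e. 0.42·k^(0.42−1) = 0.153, so k_gold = (0.42/0.153)^(1/0.58) ≈ 5.7034.
y_gold = 5.7034^0.42 ≈ 2.0777; c_gold = (1−0.42)·y_gold ≈ 1.2050.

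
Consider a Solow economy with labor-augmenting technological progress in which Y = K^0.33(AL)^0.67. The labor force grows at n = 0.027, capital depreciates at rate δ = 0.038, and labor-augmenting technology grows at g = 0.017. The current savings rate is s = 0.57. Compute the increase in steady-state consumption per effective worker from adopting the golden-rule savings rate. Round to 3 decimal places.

Δc ≈ 0.213

The effective depreciation rate is n + g + δ = 0.027 + 0.017 + 0.038 = 0.082.
Current steady state (s = 0.57): k* = (0.57/0.082)^(1/0.67) ≈ 18.0637, y* = 18.0637^0.33 ≈ 2.5986, c* = (1−0.57)·2.5986 ≈ 1.1174.
Setting f'(k) = n+g+δ gives 0.33·k^(0.33−1) = 0.082, hence k_gold = (0.33/0.082)^(1/0.67) ≈ 7.9898.
y_gold = 7.9898^0.33 ≈ 1.9854, c_gold = y_gold − 0.082·k_gold ≈ 1.3302.
Gain: Δc = 1.3302 − 1.1174 ≈ 0.2128.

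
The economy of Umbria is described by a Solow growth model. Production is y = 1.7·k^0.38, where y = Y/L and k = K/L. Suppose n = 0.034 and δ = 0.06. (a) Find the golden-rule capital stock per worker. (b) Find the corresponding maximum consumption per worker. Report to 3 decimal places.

Capital per worker breaks even when investment replaces (n + δ)·k; here n + δ = 0.094.
Maximizing c = f(k) − (n+δ)·k gives f'(k) = n+δ, i.e. 0.38·1.7·k^(0.38−1) = 0.094, so k_gold = (0.38·1.7/0.094)^(1/0.62) ≈ 22.3959.
y_gold = 1.7·22.3959^0.38 ≈ 5.5400; c_gold = y_gold − 0.094·k_gold ≈ 3.4348.

(a) k_gold ≈ 22.396; (b) c_gold ≈ 3.435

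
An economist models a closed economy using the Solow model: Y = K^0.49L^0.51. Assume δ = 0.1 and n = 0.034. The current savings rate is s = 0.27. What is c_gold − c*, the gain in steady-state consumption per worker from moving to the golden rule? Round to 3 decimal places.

Δc ≈ 0.341

n + δ = 0.034 + 0.1 = 0.134.
Current steady state (s = 0.27): k* = (0.27/0.134)^(1/0.51) ≈ 3.9499, y* = 3.9499^0.49 ≈ 1.9603, c* = (1−0.27)·1.9603 ≈ 1.4310.
At the golden rule the marginal product of capital equals n+δ: 0.49·k^(0.49−1) = 0.134. Solving, k_gold = (0.49/0.134)^(1/0.51) ≈ 12.7087.
y_gold = 12.7087^0.49 ≈ 3.4754, c_gold = y_gold − 0.134·k_gold ≈ 1.7725.
Gain: Δc = 1.7725 − 1.4310 ≈ 0.3414.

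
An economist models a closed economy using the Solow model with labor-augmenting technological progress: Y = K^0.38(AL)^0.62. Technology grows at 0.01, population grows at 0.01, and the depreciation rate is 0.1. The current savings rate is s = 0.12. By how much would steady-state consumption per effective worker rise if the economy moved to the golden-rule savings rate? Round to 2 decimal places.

Δc ≈ 0.38

The effective depreciation rate is n + g + δ = 0.01 + 0.01 + 0.1 = 0.12.
Current steady state (s = 0.12): k* = (0.12/0.12)^(1/0.62) ≈ 1.0000, y* = 1.0000^0.38 ≈ 1.0000, c* = (1−0.12)·1.0000 ≈ 0.8800.
Golden rule sets MPK = n+g+δ: 0.38·k^(0.38−1) = 0.12, so k_gold = (0.38/0.12)^(1/0.62) ≈ 6.4183.
y_gold = 6.4183^0.38 ≈ 2.0268, c_gold = y_gold − 0.12·k_gold ≈ 1.2566.
Gain: Δc = 1.2566 − 0.8800 ≈ 0.3766.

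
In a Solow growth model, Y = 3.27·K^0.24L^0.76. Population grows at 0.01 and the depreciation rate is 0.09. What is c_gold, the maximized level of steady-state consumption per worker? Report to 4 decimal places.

Capital per worker breaks even when investment replaces (n + δ)·k; here n + δ = 0.1.
Setting f'(k) = n+δ gives 0.24·3.27·k^(0.24−1) = 0.1, hence k_gold = (0.24·3.27/0.1)^(1/0.76) ≈ 15.0423.
y_gold = 3.27·15.0423^0.24 ≈ 6.2676.
c_gold = y_gold − (n+δ)·k_gold = 6.2676 − 0.1·15.0423 ≈ 4.7634.

c_gold ≈ 4.7634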